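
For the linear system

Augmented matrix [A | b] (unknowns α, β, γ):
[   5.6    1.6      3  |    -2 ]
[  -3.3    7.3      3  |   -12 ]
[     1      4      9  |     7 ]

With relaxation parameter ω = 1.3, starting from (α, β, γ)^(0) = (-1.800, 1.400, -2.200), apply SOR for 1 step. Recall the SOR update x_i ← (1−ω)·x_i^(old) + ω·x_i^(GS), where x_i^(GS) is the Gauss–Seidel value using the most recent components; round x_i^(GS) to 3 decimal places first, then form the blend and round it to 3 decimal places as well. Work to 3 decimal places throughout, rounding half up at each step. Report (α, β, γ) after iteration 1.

Iteration 1:
  α: GS value = (-2 - (1.6)·1.400 - (3)·-2.200) / (5.6) = 0.421;  α ← (1−ω)·-1.800 + ω·0.421 = 1.087
  β: GS value = (-12 - (-3.3)·1.087 - (3)·-2.200) / (7.3) = -0.248;  β ← (1−ω)·1.400 + ω·-0.248 = -0.742
  γ: GS value = (7 - (1)·1.087 - (4)·-0.742) / (9) = 0.987;  γ ← (1−ω)·-2.200 + ω·0.987 = 1.943

(1.087, -0.742, 1.943)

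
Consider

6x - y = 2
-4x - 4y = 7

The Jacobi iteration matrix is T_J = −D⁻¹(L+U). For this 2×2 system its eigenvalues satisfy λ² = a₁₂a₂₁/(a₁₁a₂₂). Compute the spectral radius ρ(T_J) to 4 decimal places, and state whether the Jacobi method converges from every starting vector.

a₁₂a₂₁/(a₁₁a₂₂) = (-1)·(-4) / ((6)·(-4)) = -0.166667
ρ = √|-0.166667| = √0.166667 = 0.4082
ρ < 1, so Jacobi converges

0.4082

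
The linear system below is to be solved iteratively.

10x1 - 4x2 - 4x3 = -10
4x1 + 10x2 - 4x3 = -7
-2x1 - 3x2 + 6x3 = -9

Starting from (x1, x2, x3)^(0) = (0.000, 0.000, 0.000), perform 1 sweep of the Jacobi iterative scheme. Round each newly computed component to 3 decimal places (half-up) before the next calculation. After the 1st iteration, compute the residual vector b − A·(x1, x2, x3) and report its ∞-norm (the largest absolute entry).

Iteration 1:
  x1 = (-10 - (-4)·0.000 - (-4)·0.000) / (10) = -1.000
  x2 = (-7 - (4)·0.000 - (-4)·0.000) / (10) = -0.700
  x3 = (-9 - (-2)·0.000 - (-3)·0.000) / (6) = -1.500
Residual b − A·x = (-8.800, -2.000, -4.100); ∞-norm = 8.800

8.800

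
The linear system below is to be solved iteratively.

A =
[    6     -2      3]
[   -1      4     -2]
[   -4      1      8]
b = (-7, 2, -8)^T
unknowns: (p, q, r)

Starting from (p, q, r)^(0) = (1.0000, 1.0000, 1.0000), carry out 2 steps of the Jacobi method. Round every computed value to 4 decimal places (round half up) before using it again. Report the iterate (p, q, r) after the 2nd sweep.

Iteration 1:
  p = (-7 - (-2)·1.0000 - (3)·1.0000) / (6) = -1.3333
  q = (2 - (-1)·1.0000 - (-2)·1.0000) / (4) = 1.2500
  r = (-8 - (-4)·1.0000 - (1)·1.0000) / (8) = -0.6250
Iteration 2:
  p = (-7 - (-2)·1.2500 - (3)·-0.6250) / (6) = -0.4375
  q = (2 - (-1)·-1.3333 - (-2)·-0.6250) / (4) = -0.1458
  r = (-8 - (-4)·-1.3333 - (1)·1.2500) / (8) = -1.8229

(-0.4375, -0.1458, -1.8229)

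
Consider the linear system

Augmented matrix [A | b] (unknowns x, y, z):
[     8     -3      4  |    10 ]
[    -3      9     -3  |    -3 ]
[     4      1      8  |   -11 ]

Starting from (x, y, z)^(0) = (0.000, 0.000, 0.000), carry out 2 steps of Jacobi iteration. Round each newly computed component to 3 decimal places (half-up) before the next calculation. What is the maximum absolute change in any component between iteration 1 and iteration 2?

Iteration 1:
  x = (10 - (-3)·0.000 - (4)·0.000) / (8) = 1.250
  y = (-3 - (-3)·0.000 - (-3)·0.000) / (9) = -0.333
  z = (-11 - (4)·0.000 - (1)·0.000) / (8) = -1.375
Iteration 2:
  x = (10 - (-3)·-0.333 - (4)·-1.375) / (8) = 1.813
  y = (-3 - (-3)·1.250 - (-3)·-1.375) / (9) = -0.375
  z = (-11 - (4)·1.250 - (1)·-0.333) / (8) = -1.958
Change: (0.563, -0.042, -0.583) → max |·| = 0.583

0.583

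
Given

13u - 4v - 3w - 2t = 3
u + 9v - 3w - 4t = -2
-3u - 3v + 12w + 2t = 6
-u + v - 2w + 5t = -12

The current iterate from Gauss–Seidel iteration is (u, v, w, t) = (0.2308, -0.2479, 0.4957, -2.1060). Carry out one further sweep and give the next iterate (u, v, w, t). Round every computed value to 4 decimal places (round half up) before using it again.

One sweep:
  u = (3 - (-4)·-0.2479 - (-3)·0.4957 - (-2)·-2.1060) / (13) = -0.0551
  v = (-2 - (1)·-0.0551 - (-3)·0.4957 - (-4)·-2.1060) / (9) = -0.9869
  w = (6 - (-3)·-0.0551 - (-3)·-0.9869 - (2)·-2.1060) / (12) = 0.5905
  t = (-12 - (-1)·-0.0551 - (1)·-0.9869 - (-2)·0.5905) / (5) = -1.9774

(-0.0551, -0.9869, 0.5905, -1.9774)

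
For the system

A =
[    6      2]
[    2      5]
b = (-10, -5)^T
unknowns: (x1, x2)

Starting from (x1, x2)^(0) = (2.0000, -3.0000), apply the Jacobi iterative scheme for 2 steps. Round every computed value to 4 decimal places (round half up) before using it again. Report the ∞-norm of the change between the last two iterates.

Iteration 1:
  x1 = (-10 - (2)·-3.0000) / (6) = -0.6667
  x2 = (-5 - (2)·2.0000) / (5) = -1.8000
Iteration 2:
  x1 = (-10 - (2)·-1.8000) / (6) = -1.0667
  x2 = (-5 - (2)·-0.6667) / (5) = -0.7333
Change: (-0.4000, 1.0667) → max |·| = 1.0667

1.0667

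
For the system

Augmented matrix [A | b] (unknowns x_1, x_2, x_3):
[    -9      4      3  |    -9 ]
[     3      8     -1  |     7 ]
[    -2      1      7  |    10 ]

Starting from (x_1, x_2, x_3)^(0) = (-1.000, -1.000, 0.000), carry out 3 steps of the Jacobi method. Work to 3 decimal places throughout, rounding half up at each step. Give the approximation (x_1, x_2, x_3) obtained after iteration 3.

Iteration 1:
  x_1 = (-9 - (4)·-1.000 - (3)·0.000) / (-9) = 0.556
  x_2 = (7 - (3)·-1.000 - (-1)·0.000) / (8) = 1.250
  x_3 = (10 - (-2)·-1.000 - (1)·-1.000) / (7) = 1.286
Iteration 2:
  x_1 = (-9 - (4)·1.250 - (3)·1.286) / (-9) = 1.984
  x_2 = (7 - (3)·0.556 - (-1)·1.286) / (8) = 0.827
  x_3 = (10 - (-2)·0.556 - (1)·1.250) / (7) = 1.409
Iteration 3:
  x_1 = (-9 - (4)·0.827 - (3)·1.409) / (-9) = 1.837
  x_2 = (7 - (3)·1.984 - (-1)·1.409) / (8) = 0.307
  x_3 = (10 - (-2)·1.984 - (1)·0.827) / (7) = 1.877

(1.837, 0.307, 1.877)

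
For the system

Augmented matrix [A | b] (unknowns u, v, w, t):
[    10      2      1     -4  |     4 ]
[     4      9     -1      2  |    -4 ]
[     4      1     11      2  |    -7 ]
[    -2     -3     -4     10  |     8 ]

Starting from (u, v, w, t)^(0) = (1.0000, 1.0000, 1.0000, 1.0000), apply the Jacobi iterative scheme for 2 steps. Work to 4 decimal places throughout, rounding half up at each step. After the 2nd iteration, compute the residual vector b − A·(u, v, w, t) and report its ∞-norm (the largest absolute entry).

Iteration 1:
  u = (4 - (2)·1.0000 - (1)·1.0000 - (-4)·1.0000) / (10) = 0.5000
  v = (-4 - (4)·1.0000 - (-1)·1.0000 - (2)·1.0000) / (9) = -1.0000
  w = (-7 - (4)·1.0000 - (1)·1.0000 - (2)·1.0000) / (11) = -1.2727
  t = (8 - (-2)·1.0000 - (-3)·1.0000 - (-4)·1.0000) / (10) = 1.7000
Iteration 2:
  u = (4 - (2)·-1.0000 - (1)·-1.2727 - (-4)·1.7000) / (10) = 1.4073
  v = (-4 - (4)·0.5000 - (-1)·-1.2727 - (2)·1.7000) / (9) = -1.1859
  w = (-7 - (4)·0.5000 - (1)·-1.0000 - (2)·1.7000) / (11) = -1.0364
  t = (8 - (-2)·0.5000 - (-3)·-1.0000 - (-4)·-1.2727) / (10) = 0.0909
Residual b − A·x = (-6.3012, -0.1743, -0.2247, 2.2023); ∞-norm = 6.3012

6.3012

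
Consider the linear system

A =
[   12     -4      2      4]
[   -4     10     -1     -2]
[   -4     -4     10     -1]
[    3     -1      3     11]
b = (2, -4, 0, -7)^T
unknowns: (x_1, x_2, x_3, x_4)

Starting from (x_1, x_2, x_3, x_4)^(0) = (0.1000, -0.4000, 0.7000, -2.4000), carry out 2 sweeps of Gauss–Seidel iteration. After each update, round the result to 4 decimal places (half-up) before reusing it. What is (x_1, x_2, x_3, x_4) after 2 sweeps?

Iteration 1:
  x_1 = (2 - (-4)·-0.4000 - (2)·0.7000 - (4)·-2.4000) / (12) = 0.7167
  x_2 = (-4 - (-4)·0.7167 - (-1)·0.7000 - (-2)·-2.4000) / (10) = -0.5233
  x_3 = (0 - (-4)·0.7167 - (-4)·-0.5233 - (-1)·-2.4000) / (10) = -0.1626
  x_4 = (-7 - (3)·0.7167 - (-1)·-0.5233 - (3)·-0.1626) / (11) = -0.8351
Iteration 2:
  x_1 = (2 - (-4)·-0.5233 - (2)·-0.1626 - (4)·-0.8351) / (12) = 0.2977
  x_2 = (-4 - (-4)·0.2977 - (-1)·-0.1626 - (-2)·-0.8351) / (10) = -0.4642
  x_3 = (0 - (-4)·0.2977 - (-4)·-0.4642 - (-1)·-0.8351) / (10) = -0.1501
  x_4 = (-7 - (3)·0.2977 - (-1)·-0.4642 - (3)·-0.1501) / (11) = -0.7188

(0.2977, -0.4642, -0.1501, -0.7188)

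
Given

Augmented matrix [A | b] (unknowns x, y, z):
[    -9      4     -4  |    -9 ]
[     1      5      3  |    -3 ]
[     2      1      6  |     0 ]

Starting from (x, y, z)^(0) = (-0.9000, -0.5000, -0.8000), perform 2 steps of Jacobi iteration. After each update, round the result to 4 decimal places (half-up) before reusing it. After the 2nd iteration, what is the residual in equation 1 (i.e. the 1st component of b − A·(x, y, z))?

Iteration 1:
  x = (-9 - (4)·-0.5000 - (-4)·-0.8000) / (-9) = 1.1333
  y = (-3 - (1)·-0.9000 - (3)·-0.8000) / (5) = 0.0600
  z = (0 - (2)·-0.9000 - (1)·-0.5000) / (6) = 0.3833
Iteration 2:
  x = (-9 - (4)·0.0600 - (-4)·0.3833) / (-9) = 0.8563
  y = (-3 - (1)·1.1333 - (3)·0.3833) / (5) = -1.0566
  z = (0 - (2)·1.1333 - (1)·0.0600) / (6) = -0.3878
Residual b − A·x = (1.3819, 2.5901, 1.6708)

1.3819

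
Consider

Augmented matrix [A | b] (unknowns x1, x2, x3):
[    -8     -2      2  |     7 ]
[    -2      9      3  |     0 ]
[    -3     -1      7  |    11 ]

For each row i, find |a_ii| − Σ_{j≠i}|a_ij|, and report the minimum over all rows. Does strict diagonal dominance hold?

3

row 1: |-8| − (2+2) = 4
row 2: |9| − (2+3) = 4
row 3: |7| − (3+1) = 3
minimum over rows = 3 → strictly diagonally dominant (convergence guaranteed)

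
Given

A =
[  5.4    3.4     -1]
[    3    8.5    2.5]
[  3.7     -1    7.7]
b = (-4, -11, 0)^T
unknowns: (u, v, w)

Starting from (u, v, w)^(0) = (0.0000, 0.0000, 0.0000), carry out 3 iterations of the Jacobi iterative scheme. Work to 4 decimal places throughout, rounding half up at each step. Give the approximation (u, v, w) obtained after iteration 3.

Iteration 1:
  u = (-4 - (3.4)·0.0000 - (-1)·0.0000) / (5.4) = -0.7407
  v = (-11 - (3)·0.0000 - (2.5)·0.0000) / (8.5) = -1.2941
  w = (0 - (3.7)·0.0000 - (-1)·0.0000) / (7.7) = 0.0000
Iteration 2:
  u = (-4 - (3.4)·-1.2941 - (-1)·0.0000) / (5.4) = 0.0741
  v = (-11 - (3)·-0.7407 - (2.5)·0.0000) / (8.5) = -1.0327
  w = (0 - (3.7)·-0.7407 - (-1)·-1.2941) / (7.7) = 0.1879
Iteration 3:
  u = (-4 - (3.4)·-1.0327 - (-1)·0.1879) / (5.4) = -0.0557
  v = (-11 - (3)·0.0741 - (2.5)·0.1879) / (8.5) = -1.3755
  w = (0 - (3.7)·0.0741 - (-1)·-1.0327) / (7.7) = -0.1697

(-0.0557, -1.3755, -0.1697)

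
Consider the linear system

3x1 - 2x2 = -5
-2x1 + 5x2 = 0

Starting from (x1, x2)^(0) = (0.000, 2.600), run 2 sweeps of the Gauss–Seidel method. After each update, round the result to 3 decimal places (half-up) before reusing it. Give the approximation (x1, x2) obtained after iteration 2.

(-1.649, -0.660)

Iteration 1:
  x1 = (-5 - (-2)·2.600) / (3) = 0.067
  x2 = (0 - (-2)·0.067) / (5) = 0.027
Iteration 2:
  x1 = (-5 - (-2)·0.027) / (3) = -1.649
  x2 = (0 - (-2)·-1.649) / (5) = -0.660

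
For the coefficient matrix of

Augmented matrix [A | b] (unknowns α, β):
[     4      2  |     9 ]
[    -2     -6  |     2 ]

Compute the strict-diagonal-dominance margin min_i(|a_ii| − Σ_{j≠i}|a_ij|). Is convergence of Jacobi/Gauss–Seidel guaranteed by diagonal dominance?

2

row 1: |4| − (2) = 2
row 2: |-6| − (2) = 4
minimum over rows = 2 → strictly diagonally dominant (convergence guaranteed)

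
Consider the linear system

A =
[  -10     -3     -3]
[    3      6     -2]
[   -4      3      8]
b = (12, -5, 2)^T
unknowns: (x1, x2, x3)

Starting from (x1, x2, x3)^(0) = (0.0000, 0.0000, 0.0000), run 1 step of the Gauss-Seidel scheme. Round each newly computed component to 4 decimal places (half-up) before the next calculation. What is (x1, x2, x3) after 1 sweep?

Iteration 1:
  x1 = (12 - (-3)·0.0000 - (-3)·0.0000) / (-10) = -1.2000
  x2 = (-5 - (3)·-1.2000 - (-2)·0.0000) / (6) = -0.2333
  x3 = (2 - (-4)·-1.2000 - (3)·-0.2333) / (8) = -0.2625

(-1.2000, -0.2333, -0.2625)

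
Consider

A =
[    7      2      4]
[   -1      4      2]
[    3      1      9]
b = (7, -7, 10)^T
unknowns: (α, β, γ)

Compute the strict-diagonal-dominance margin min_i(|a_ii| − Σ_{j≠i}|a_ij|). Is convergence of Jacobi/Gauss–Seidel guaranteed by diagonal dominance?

1

row 1: |7| − (2+4) = 1
row 2: |4| − (1+2) = 1
row 3: |9| − (3+1) = 5
minimum over rows = 1 → strictly diagonally dominant (convergence guaranteed)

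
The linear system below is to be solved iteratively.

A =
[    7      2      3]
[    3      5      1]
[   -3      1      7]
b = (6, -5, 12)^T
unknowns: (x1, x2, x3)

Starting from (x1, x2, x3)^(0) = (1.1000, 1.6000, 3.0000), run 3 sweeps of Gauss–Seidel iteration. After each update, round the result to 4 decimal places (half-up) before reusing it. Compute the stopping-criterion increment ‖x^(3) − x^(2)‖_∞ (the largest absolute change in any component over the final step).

Iteration 1:
  x1 = (6 - (2)·1.6000 - (3)·3.0000) / (7) = -0.8857
  x2 = (-5 - (3)·-0.8857 - (1)·3.0000) / (5) = -1.0686
  x3 = (12 - (-3)·-0.8857 - (1)·-1.0686) / (7) = 1.4874
Iteration 2:
  x1 = (6 - (2)·-1.0686 - (3)·1.4874) / (7) = 0.5250
  x2 = (-5 - (3)·0.5250 - (1)·1.4874) / (5) = -1.6125
  x3 = (12 - (-3)·0.5250 - (1)·-1.6125) / (7) = 2.1696
Iteration 3:
  x1 = (6 - (2)·-1.6125 - (3)·2.1696) / (7) = 0.3880
  x2 = (-5 - (3)·0.3880 - (1)·2.1696) / (5) = -1.6667
  x3 = (12 - (-3)·0.3880 - (1)·-1.6667) / (7) = 2.1187
Change: (-0.1370, -0.0542, -0.0509) → max |·| = 0.1370

0.1370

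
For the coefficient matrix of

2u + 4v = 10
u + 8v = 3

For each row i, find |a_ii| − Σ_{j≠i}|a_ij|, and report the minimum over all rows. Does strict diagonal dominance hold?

row 1: |2| − (4) = -2
row 2: |8| − (1) = 7
minimum over rows = -2 → not strictly diagonally dominant

-2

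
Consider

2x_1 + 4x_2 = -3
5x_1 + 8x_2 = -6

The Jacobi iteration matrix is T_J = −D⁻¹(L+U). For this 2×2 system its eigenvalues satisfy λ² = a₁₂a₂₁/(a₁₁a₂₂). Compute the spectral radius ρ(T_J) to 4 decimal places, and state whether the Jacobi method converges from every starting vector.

a₁₂a₂₁/(a₁₁a₂₂) = (4)·(5) / ((2)·(8)) = 1.250000
ρ = √|1.250000| = √1.250000 = 1.1180
ρ > 1, so Jacobi diverges

1.1180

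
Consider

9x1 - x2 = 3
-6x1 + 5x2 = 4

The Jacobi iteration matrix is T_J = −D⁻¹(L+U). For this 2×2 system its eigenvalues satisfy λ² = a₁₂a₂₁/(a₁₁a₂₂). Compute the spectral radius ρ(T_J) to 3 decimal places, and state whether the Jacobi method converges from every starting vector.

a₁₂a₂₁/(a₁₁a₂₂) = (-1)·(-6) / ((9)·(5)) = 0.133333
ρ = √|0.133333| = √0.133333 = 0.365
ρ < 1, so Jacobi converges

0.365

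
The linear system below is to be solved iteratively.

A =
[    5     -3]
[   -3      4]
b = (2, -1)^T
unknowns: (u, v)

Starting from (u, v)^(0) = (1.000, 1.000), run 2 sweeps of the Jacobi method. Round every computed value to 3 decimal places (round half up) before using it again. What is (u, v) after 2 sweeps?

(0.700, 0.500)

Iteration 1:
  u = (2 - (-3)·1.000) / (5) = 1.000
  v = (-1 - (-3)·1.000) / (4) = 0.500
Iteration 2:
  u = (2 - (-3)·0.500) / (5) = 0.700
  v = (-1 - (-3)·1.000) / (4) = 0.500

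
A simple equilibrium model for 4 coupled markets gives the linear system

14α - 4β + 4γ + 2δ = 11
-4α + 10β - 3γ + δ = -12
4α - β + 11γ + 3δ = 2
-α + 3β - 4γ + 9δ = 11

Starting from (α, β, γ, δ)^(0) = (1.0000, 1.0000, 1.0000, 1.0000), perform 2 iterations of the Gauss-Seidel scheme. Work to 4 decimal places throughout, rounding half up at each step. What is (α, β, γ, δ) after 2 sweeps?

Iteration 1:
  α = (11 - (-4)·1.0000 - (4)·1.0000 - (2)·1.0000) / (14) = 0.6429
  β = (-12 - (-4)·0.6429 - (-3)·1.0000 - (1)·1.0000) / (10) = -0.7428
  γ = (2 - (4)·0.6429 - (-1)·-0.7428 - (3)·1.0000) / (11) = -0.3922
  δ = (11 - (-1)·0.6429 - (3)·-0.7428 - (-4)·-0.3922) / (9) = 1.3669
Iteration 2:
  α = (11 - (-4)·-0.7428 - (4)·-0.3922 - (2)·1.3669) / (14) = 0.4903
  β = (-12 - (-4)·0.4903 - (-3)·-0.3922 - (1)·1.3669) / (10) = -1.2582
  γ = (2 - (4)·0.4903 - (-1)·-1.2582 - (3)·1.3669) / (11) = -0.4836
  δ = (11 - (-1)·0.4903 - (3)·-1.2582 - (-4)·-0.4836) / (9) = 1.4812

(0.4903, -1.2582, -0.4836, 1.4812)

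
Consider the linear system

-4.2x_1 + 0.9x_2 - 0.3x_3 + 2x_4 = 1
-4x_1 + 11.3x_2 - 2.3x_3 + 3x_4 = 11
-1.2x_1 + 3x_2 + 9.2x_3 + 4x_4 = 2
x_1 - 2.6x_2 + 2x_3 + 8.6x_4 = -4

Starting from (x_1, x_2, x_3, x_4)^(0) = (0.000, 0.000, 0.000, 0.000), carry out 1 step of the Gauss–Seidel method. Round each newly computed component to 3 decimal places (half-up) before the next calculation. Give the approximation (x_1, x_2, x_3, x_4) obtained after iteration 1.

(-0.238, 0.889, -0.104, -0.144)

Iteration 1:
  x_1 = (1 - (0.9)·0.000 - (-0.3)·0.000 - (2)·0.000) / (-4.2) = -0.238
  x_2 = (11 - (-4)·-0.238 - (-2.3)·0.000 - (3)·0.000) / (11.3) = 0.889
  x_3 = (2 - (-1.2)·-0.238 - (3)·0.889 - (4)·0.000) / (9.2) = -0.104
  x_4 = (-4 - (1)·-0.238 - (-2.6)·0.889 - (2)·-0.104) / (8.6) = -0.144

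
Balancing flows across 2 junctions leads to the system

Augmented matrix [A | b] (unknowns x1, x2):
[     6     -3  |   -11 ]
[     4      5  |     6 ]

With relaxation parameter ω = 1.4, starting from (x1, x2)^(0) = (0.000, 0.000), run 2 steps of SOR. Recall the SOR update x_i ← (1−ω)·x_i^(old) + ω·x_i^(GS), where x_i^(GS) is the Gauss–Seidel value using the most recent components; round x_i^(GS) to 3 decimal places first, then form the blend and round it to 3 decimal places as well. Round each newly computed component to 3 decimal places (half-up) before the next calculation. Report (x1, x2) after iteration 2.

Iteration 1:
  x1: GS value = (-11 - (-3)·0.000) / (6) = -1.833;  x1 ← (1−ω)·0.000 + ω·-1.833 = -2.566
  x2: GS value = (6 - (4)·-2.566) / (5) = 3.253;  x2 ← (1−ω)·0.000 + ω·3.253 = 4.554
Iteration 2:
  x1: GS value = (-11 - (-3)·4.554) / (6) = 0.444;  x1 ← (1−ω)·-2.566 + ω·0.444 = 1.648
  x2: GS value = (6 - (4)·1.648) / (5) = -0.118;  x2 ← (1−ω)·4.554 + ω·-0.118 = -1.987

(1.648, -1.987)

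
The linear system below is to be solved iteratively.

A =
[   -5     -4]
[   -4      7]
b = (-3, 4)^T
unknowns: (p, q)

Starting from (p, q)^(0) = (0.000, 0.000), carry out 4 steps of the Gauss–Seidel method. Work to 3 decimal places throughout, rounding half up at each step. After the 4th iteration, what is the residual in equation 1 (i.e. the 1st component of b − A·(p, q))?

-0.350

Iteration 1:
  p = (-3 - (-4)·0.000) / (-5) = 0.600
  q = (4 - (-4)·0.600) / (7) = 0.914
Iteration 2:
  p = (-3 - (-4)·0.914) / (-5) = -0.131
  q = (4 - (-4)·-0.131) / (7) = 0.497
Iteration 3:
  p = (-3 - (-4)·0.497) / (-5) = 0.202
  q = (4 - (-4)·0.202) / (7) = 0.687
Iteration 4:
  p = (-3 - (-4)·0.687) / (-5) = 0.050
  q = (4 - (-4)·0.050) / (7) = 0.600
Residual b − A·x = (-0.350, 0.000)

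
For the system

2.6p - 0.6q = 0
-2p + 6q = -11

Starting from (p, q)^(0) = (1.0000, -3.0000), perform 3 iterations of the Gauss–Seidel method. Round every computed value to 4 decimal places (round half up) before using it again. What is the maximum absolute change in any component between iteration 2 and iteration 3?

Iteration 1:
  p = (0 - (-0.6)·-3.0000) / (2.6) = -0.6923
  q = (-11 - (-2)·-0.6923) / (6) = -2.0641
Iteration 2:
  p = (0 - (-0.6)·-2.0641) / (2.6) = -0.4763
  q = (-11 - (-2)·-0.4763) / (6) = -1.9921
Iteration 3:
  p = (0 - (-0.6)·-1.9921) / (2.6) = -0.4597
  q = (-11 - (-2)·-0.4597) / (6) = -1.9866
Change: (0.0166, 0.0055) → max |·| = 0.0166

0.0166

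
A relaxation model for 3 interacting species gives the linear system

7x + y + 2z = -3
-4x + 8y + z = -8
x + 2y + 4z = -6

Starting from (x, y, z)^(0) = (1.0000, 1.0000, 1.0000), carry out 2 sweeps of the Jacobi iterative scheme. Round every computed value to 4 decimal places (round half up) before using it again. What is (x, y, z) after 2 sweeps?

(0.3036, -1.1473, -0.9732)

Iteration 1:
  x = (-3 - (1)·1.0000 - (2)·1.0000) / (7) = -0.8571
  y = (-8 - (-4)·1.0000 - (1)·1.0000) / (8) = -0.6250
  z = (-6 - (1)·1.0000 - (2)·1.0000) / (4) = -2.2500
Iteration 2:
  x = (-3 - (1)·-0.6250 - (2)·-2.2500) / (7) = 0.3036
  y = (-8 - (-4)·-0.8571 - (1)·-2.2500) / (8) = -1.1473
  z = (-6 - (1)·-0.8571 - (2)·-0.6250) / (4) = -0.9732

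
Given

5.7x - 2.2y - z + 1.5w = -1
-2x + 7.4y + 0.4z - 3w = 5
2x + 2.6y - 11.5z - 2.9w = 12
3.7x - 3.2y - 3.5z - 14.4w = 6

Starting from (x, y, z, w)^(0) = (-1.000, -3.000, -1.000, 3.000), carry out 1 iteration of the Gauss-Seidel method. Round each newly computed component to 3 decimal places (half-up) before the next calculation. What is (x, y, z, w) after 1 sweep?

(-2.298, 1.325, -1.900, -0.840)

Iteration 1:
  x = (-1 - (-2.2)·-3.000 - (-1)·-1.000 - (1.5)·3.000) / (5.7) = -2.298
  y = (5 - (-2)·-2.298 - (0.4)·-1.000 - (-3)·3.000) / (7.4) = 1.325
  z = (12 - (2)·-2.298 - (2.6)·1.325 - (-2.9)·3.000) / (-11.5) = -1.900
  w = (6 - (3.7)·-2.298 - (-3.2)·1.325 - (-3.5)·-1.900) / (-14.4) = -0.840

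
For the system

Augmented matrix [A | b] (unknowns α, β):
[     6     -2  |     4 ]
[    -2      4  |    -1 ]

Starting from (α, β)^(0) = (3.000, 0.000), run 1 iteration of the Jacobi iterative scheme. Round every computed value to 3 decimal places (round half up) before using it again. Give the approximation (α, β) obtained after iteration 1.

(0.667, 1.250)

Iteration 1:
  α = (4 - (-2)·0.000) / (6) = 0.667
  β = (-1 - (-2)·3.000) / (4) = 1.250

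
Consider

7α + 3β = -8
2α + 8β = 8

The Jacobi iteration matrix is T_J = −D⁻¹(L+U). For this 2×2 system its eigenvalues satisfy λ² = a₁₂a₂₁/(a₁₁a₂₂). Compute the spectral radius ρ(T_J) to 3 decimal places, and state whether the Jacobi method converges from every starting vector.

0.327

a₁₂a₂₁/(a₁₁a₂₂) = (3)·(2) / ((7)·(8)) = 0.107143
ρ = √|0.107143| = √0.107143 = 0.327
ρ < 1, so Jacobi converges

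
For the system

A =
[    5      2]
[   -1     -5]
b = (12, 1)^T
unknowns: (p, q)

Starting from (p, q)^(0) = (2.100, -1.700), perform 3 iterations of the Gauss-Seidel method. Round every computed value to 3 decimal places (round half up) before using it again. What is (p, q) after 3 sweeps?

(2.698, -0.740)

Iteration 1:
  p = (12 - (2)·-1.700) / (5) = 3.080
  q = (1 - (-1)·3.080) / (-5) = -0.816
Iteration 2:
  p = (12 - (2)·-0.816) / (5) = 2.726
  q = (1 - (-1)·2.726) / (-5) = -0.745
Iteration 3:
  p = (12 - (2)·-0.745) / (5) = 2.698
  q = (1 - (-1)·2.698) / (-5) = -0.740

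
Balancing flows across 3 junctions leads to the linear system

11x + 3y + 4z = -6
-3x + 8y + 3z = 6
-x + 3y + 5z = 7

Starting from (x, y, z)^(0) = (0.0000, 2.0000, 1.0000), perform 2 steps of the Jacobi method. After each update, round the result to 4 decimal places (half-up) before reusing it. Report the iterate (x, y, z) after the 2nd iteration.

(-0.7205, 0.1296, 0.8841)

Iteration 1:
  x = (-6 - (3)·2.0000 - (4)·1.0000) / (11) = -1.4545
  y = (6 - (-3)·0.0000 - (3)·1.0000) / (8) = 0.3750
  z = (7 - (-1)·0.0000 - (3)·2.0000) / (5) = 0.2000
Iteration 2:
  x = (-6 - (3)·0.3750 - (4)·0.2000) / (11) = -0.7205
  y = (6 - (-3)·-1.4545 - (3)·0.2000) / (8) = 0.1296
  z = (7 - (-1)·-1.4545 - (3)·0.3750) / (5) = 0.8841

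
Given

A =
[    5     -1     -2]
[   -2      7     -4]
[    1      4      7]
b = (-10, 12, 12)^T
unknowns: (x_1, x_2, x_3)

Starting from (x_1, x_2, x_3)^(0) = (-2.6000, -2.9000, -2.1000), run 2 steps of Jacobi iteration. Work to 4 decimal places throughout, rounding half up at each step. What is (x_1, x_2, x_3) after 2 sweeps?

(-0.5486, 2.8759, 2.3335)

Iteration 1:
  x_1 = (-10 - (-1)·-2.9000 - (-2)·-2.1000) / (5) = -3.4200
  x_2 = (12 - (-2)·-2.6000 - (-4)·-2.1000) / (7) = -0.2286
  x_3 = (12 - (1)·-2.6000 - (4)·-2.9000) / (7) = 3.7429
Iteration 2:
  x_1 = (-10 - (-1)·-0.2286 - (-2)·3.7429) / (5) = -0.5486
  x_2 = (12 - (-2)·-3.4200 - (-4)·3.7429) / (7) = 2.8759
  x_3 = (12 - (1)·-3.4200 - (4)·-0.2286) / (7) = 2.3335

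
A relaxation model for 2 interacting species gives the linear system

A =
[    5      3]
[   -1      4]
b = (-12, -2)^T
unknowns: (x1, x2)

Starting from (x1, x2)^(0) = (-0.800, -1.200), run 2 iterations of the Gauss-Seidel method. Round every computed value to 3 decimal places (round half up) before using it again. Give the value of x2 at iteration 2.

Iteration 1:
  x1 = (-12 - (3)·-1.200) / (5) = -1.680
  x2 = (-2 - (-1)·-1.680) / (4) = -0.920
Iteration 2:
  x1 = (-12 - (3)·-0.920) / (5) = -1.848
  x2 = (-2 - (-1)·-1.848) / (4) = -0.962

-0.962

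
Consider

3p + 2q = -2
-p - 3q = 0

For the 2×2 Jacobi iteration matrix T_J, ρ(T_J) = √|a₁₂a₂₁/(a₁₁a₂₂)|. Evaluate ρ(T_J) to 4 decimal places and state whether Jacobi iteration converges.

a₁₂a₂₁/(a₁₁a₂₂) = (2)·(-1) / ((3)·(-3)) = 0.222222
ρ = √|0.222222| = √0.222222 = 0.4714
ρ < 1, so Jacobi converges

0.4714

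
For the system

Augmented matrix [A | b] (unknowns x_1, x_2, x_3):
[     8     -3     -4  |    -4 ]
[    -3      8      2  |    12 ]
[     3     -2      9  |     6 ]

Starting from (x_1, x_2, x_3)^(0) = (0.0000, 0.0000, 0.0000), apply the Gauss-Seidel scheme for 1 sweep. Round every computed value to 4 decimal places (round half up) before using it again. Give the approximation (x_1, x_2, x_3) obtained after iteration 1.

(-0.5000, 1.3125, 1.1250)

Iteration 1:
  x_1 = (-4 - (-3)·0.0000 - (-4)·0.0000) / (8) = -0.5000
  x_2 = (12 - (-3)·-0.5000 - (2)·0.0000) / (8) = 1.3125
  x_3 = (6 - (3)·-0.5000 - (-2)·1.3125) / (9) = 1.1250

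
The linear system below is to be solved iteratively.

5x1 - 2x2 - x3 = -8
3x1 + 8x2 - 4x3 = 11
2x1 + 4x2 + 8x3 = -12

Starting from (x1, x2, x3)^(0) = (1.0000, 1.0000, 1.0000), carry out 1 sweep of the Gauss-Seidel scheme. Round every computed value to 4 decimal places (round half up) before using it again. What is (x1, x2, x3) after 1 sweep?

(-1.0000, 2.2500, -2.3750)

Iteration 1:
  x1 = (-8 - (-2)·1.0000 - (-1)·1.0000) / (5) = -1.0000
  x2 = (11 - (3)·-1.0000 - (-4)·1.0000) / (8) = 2.2500
  x3 = (-12 - (2)·-1.0000 - (4)·2.2500) / (8) = -2.3750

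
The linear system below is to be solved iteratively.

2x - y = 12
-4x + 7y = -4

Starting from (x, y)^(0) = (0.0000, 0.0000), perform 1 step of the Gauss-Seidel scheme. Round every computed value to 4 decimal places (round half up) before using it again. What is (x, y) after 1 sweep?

(6.0000, 2.8571)

Iteration 1:
  x = (12 - (-1)·0.0000) / (2) = 6.0000
  y = (-4 - (-4)·6.0000) / (7) = 2.8571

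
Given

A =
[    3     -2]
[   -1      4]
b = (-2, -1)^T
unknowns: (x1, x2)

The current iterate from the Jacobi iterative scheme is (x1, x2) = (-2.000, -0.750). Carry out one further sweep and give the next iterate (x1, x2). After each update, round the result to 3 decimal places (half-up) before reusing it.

(-1.167, -0.750)

One sweep:
  x1 = (-2 - (-2)·-0.750) / (3) = -1.167
  x2 = (-1 - (-1)·-2.000) / (4) = -0.750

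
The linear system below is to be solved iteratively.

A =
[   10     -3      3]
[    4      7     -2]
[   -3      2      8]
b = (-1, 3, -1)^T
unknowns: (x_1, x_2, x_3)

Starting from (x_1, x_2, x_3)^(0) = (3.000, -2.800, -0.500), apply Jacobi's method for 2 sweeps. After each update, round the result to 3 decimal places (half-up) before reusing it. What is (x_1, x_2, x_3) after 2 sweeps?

Iteration 1:
  x_1 = (-1 - (-3)·-2.800 - (3)·-0.500) / (10) = -0.790
  x_2 = (3 - (4)·3.000 - (-2)·-0.500) / (7) = -1.429
  x_3 = (-1 - (-3)·3.000 - (2)·-2.800) / (8) = 1.700
Iteration 2:
  x_1 = (-1 - (-3)·-1.429 - (3)·1.700) / (10) = -1.039
  x_2 = (3 - (4)·-0.790 - (-2)·1.700) / (7) = 1.366
  x_3 = (-1 - (-3)·-0.790 - (2)·-1.429) / (8) = -0.064

(-1.039, 1.366, -0.064)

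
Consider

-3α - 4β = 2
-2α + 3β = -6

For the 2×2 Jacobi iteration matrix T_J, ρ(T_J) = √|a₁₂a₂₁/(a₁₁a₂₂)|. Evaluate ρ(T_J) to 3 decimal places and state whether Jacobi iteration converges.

0.943

a₁₂a₂₁/(a₁₁a₂₂) = (-4)·(-2) / ((-3)·(3)) = -0.888889
ρ = √|-0.888889| = √0.888889 = 0.943
ρ < 1, so Jacobi converges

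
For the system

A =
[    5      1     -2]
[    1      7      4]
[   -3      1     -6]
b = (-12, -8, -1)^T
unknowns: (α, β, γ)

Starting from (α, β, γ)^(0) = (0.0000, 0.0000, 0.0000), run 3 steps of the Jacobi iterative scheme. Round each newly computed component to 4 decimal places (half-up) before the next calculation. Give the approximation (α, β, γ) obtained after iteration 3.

(-1.7505, -1.5143, 1.0698)

Iteration 1:
  α = (-12 - (1)·0.0000 - (-2)·0.0000) / (5) = -2.4000
  β = (-8 - (1)·0.0000 - (4)·0.0000) / (7) = -1.1429
  γ = (-1 - (-3)·0.0000 - (1)·0.0000) / (-6) = 0.1667
Iteration 2:
  α = (-12 - (1)·-1.1429 - (-2)·0.1667) / (5) = -2.1047
  β = (-8 - (1)·-2.4000 - (4)·0.1667) / (7) = -0.8953
  γ = (-1 - (-3)·-2.4000 - (1)·-1.1429) / (-6) = 1.1762
Iteration 3:
  α = (-12 - (1)·-0.8953 - (-2)·1.1762) / (5) = -1.7505
  β = (-8 - (1)·-2.1047 - (4)·1.1762) / (7) = -1.5143
  γ = (-1 - (-3)·-2.1047 - (1)·-0.8953) / (-6) = 1.0698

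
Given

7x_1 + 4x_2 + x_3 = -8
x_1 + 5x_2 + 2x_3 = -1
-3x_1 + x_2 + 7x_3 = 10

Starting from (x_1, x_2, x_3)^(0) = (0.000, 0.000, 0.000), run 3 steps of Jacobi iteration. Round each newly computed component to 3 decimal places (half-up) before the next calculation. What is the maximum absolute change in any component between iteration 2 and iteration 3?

0.262

Iteration 1:
  x_1 = (-8 - (4)·0.000 - (1)·0.000) / (7) = -1.143
  x_2 = (-1 - (1)·0.000 - (2)·0.000) / (5) = -0.200
  x_3 = (10 - (-3)·0.000 - (1)·0.000) / (7) = 1.429
Iteration 2:
  x_1 = (-8 - (4)·-0.200 - (1)·1.429) / (7) = -1.233
  x_2 = (-1 - (1)·-1.143 - (2)·1.429) / (5) = -0.543
  x_3 = (10 - (-3)·-1.143 - (1)·-0.200) / (7) = 0.967
Iteration 3:
  x_1 = (-8 - (4)·-0.543 - (1)·0.967) / (7) = -0.971
  x_2 = (-1 - (1)·-1.233 - (2)·0.967) / (5) = -0.340
  x_3 = (10 - (-3)·-1.233 - (1)·-0.543) / (7) = 0.978
Change: (0.262, 0.203, 0.011) → max |·| = 0.262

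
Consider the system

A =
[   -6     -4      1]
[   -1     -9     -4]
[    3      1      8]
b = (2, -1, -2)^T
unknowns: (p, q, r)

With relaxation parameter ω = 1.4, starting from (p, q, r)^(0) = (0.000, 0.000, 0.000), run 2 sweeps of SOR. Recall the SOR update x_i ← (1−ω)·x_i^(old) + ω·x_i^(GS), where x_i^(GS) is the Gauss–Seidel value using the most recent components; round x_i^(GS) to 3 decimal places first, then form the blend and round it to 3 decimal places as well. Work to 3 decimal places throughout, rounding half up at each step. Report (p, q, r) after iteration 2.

(-0.528, 0.238, -0.056)

Iteration 1:
  p: GS value = (2 - (-4)·0.000 - (1)·0.000) / (-6) = -0.333;  p ← (1−ω)·0.000 + ω·-0.333 = -0.466
  q: GS value = (-1 - (-1)·-0.466 - (-4)·0.000) / (-9) = 0.163;  q ← (1−ω)·0.000 + ω·0.163 = 0.228
  r: GS value = (-2 - (3)·-0.466 - (1)·0.228) / (8) = -0.104;  r ← (1−ω)·0.000 + ω·-0.104 = -0.146
Iteration 2:
  p: GS value = (2 - (-4)·0.228 - (1)·-0.146) / (-6) = -0.510;  p ← (1−ω)·-0.466 + ω·-0.510 = -0.528
  q: GS value = (-1 - (-1)·-0.528 - (-4)·-0.146) / (-9) = 0.235;  q ← (1−ω)·0.228 + ω·0.235 = 0.238
  r: GS value = (-2 - (3)·-0.528 - (1)·0.238) / (8) = -0.082;  r ← (1−ω)·-0.146 + ω·-0.082 = -0.056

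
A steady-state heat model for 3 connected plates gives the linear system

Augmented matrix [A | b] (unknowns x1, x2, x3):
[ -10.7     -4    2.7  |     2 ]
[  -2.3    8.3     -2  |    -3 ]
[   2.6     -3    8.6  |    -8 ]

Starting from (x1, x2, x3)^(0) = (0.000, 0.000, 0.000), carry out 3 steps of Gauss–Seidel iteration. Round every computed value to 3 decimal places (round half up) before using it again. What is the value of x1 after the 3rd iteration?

-0.203

Iteration 1:
  x1 = (2 - (-4)·0.000 - (2.7)·0.000) / (-10.7) = -0.187
  x2 = (-3 - (-2.3)·-0.187 - (-2)·0.000) / (8.3) = -0.413
  x3 = (-8 - (2.6)·-0.187 - (-3)·-0.413) / (8.6) = -1.018
Iteration 2:
  x1 = (2 - (-4)·-0.413 - (2.7)·-1.018) / (-10.7) = -0.289
  x2 = (-3 - (-2.3)·-0.289 - (-2)·-1.018) / (8.3) = -0.687
  x3 = (-8 - (2.6)·-0.289 - (-3)·-0.687) / (8.6) = -1.083
Iteration 3:
  x1 = (2 - (-4)·-0.687 - (2.7)·-1.083) / (-10.7) = -0.203
  x2 = (-3 - (-2.3)·-0.203 - (-2)·-1.083) / (8.3) = -0.679
  x3 = (-8 - (2.6)·-0.203 - (-3)·-0.679) / (8.6) = -1.106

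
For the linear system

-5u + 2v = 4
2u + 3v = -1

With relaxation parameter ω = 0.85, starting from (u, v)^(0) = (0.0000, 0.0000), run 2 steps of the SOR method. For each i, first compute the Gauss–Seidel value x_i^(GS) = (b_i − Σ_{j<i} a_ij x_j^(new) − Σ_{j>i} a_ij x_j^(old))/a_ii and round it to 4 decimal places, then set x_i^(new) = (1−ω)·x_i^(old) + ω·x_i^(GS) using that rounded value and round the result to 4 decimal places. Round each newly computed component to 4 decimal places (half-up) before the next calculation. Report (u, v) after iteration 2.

Iteration 1:
  u: GS value = (4 - (2)·0.0000) / (-5) = -0.8000;  u ← (1−ω)·0.0000 + ω·-0.8000 = -0.6800
  v: GS value = (-1 - (2)·-0.6800) / (3) = 0.1200;  v ← (1−ω)·0.0000 + ω·0.1200 = 0.1020
Iteration 2:
  u: GS value = (4 - (2)·0.1020) / (-5) = -0.7592;  u ← (1−ω)·-0.6800 + ω·-0.7592 = -0.7473
  v: GS value = (-1 - (2)·-0.7473) / (3) = 0.1649;  v ← (1−ω)·0.1020 + ω·0.1649 = 0.1555

(-0.7473, 0.1555)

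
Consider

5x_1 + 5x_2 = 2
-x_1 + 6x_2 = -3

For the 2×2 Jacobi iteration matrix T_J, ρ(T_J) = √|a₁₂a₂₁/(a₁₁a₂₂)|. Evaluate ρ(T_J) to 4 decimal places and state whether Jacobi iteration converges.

0.4082

a₁₂a₂₁/(a₁₁a₂₂) = (5)·(-1) / ((5)·(6)) = -0.166667
ρ = √|-0.166667| = √0.166667 = 0.4082
ρ < 1, so Jacobi converges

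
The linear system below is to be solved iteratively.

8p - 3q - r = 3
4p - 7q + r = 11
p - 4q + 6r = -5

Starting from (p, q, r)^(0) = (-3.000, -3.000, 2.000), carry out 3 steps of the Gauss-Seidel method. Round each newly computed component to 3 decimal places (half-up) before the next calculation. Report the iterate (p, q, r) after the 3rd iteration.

Iteration 1:
  p = (3 - (-3)·-3.000 - (-1)·2.000) / (8) = -0.500
  q = (11 - (4)·-0.500 - (1)·2.000) / (-7) = -1.571
  r = (-5 - (1)·-0.500 - (-4)·-1.571) / (6) = -1.797
Iteration 2:
  p = (3 - (-3)·-1.571 - (-1)·-1.797) / (8) = -0.439
  q = (11 - (4)·-0.439 - (1)·-1.797) / (-7) = -2.079
  r = (-5 - (1)·-0.439 - (-4)·-2.079) / (6) = -2.146
Iteration 3:
  p = (3 - (-3)·-2.079 - (-1)·-2.146) / (8) = -0.673
  q = (11 - (4)·-0.673 - (1)·-2.146) / (-7) = -2.263
  r = (-5 - (1)·-0.673 - (-4)·-2.263) / (6) = -2.230

(-0.673, -2.263, -2.230)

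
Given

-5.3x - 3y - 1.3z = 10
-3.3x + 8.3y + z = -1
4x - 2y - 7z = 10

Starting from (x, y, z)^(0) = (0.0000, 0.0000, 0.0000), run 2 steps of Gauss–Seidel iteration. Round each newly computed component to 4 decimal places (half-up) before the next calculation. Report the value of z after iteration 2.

Iteration 1:
  x = (10 - (-3)·0.0000 - (-1.3)·0.0000) / (-5.3) = -1.8868
  y = (-1 - (-3.3)·-1.8868 - (1)·0.0000) / (8.3) = -0.8707
  z = (10 - (4)·-1.8868 - (-2)·-0.8707) / (-7) = -2.2580
Iteration 2:
  x = (10 - (-3)·-0.8707 - (-1.3)·-2.2580) / (-5.3) = -0.8401
  y = (-1 - (-3.3)·-0.8401 - (1)·-2.2580) / (8.3) = -0.1824
  z = (10 - (4)·-0.8401 - (-2)·-0.1824) / (-7) = -1.8565

-1.8565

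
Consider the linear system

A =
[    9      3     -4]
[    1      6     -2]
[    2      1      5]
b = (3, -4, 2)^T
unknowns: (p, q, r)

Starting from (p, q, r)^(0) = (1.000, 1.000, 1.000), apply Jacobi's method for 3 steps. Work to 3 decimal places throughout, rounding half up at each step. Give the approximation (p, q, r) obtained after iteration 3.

(0.745, -0.628, 0.397)

Iteration 1:
  p = (3 - (3)·1.000 - (-4)·1.000) / (9) = 0.444
  q = (-4 - (1)·1.000 - (-2)·1.000) / (6) = -0.500
  r = (2 - (2)·1.000 - (1)·1.000) / (5) = -0.200
Iteration 2:
  p = (3 - (3)·-0.500 - (-4)·-0.200) / (9) = 0.411
  q = (-4 - (1)·0.444 - (-2)·-0.200) / (6) = -0.807
  r = (2 - (2)·0.444 - (1)·-0.500) / (5) = 0.322
Iteration 3:
  p = (3 - (3)·-0.807 - (-4)·0.322) / (9) = 0.745
  q = (-4 - (1)·0.411 - (-2)·0.322) / (6) = -0.628
  r = (2 - (2)·0.411 - (1)·-0.807) / (5) = 0.397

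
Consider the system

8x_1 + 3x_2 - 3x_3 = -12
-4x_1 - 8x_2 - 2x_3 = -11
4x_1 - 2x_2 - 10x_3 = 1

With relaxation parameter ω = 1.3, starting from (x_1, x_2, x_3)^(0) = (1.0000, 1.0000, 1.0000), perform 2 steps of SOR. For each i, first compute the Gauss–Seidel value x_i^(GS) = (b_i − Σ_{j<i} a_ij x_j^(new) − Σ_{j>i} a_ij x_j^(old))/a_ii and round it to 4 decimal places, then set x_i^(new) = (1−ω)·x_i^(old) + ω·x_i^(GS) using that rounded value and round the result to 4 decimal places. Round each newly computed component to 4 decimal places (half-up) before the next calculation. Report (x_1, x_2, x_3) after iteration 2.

(-3.6674, 4.1256, -2.4250)

Iteration 1:
  x_1: GS value = (-12 - (3)·1.0000 - (-3)·1.0000) / (8) = -1.5000;  x_1 ← (1−ω)·1.0000 + ω·-1.5000 = -2.2500
  x_2: GS value = (-11 - (-4)·-2.2500 - (-2)·1.0000) / (-8) = 2.2500;  x_2 ← (1−ω)·1.0000 + ω·2.2500 = 2.6250
  x_3: GS value = (1 - (4)·-2.2500 - (-2)·2.6250) / (-10) = -1.5250;  x_3 ← (1−ω)·1.0000 + ω·-1.5250 = -2.2825
Iteration 2:
  x_1: GS value = (-12 - (3)·2.6250 - (-3)·-2.2825) / (8) = -3.3403;  x_1 ← (1−ω)·-2.2500 + ω·-3.3403 = -3.6674
  x_2: GS value = (-11 - (-4)·-3.6674 - (-2)·-2.2825) / (-8) = 3.7793;  x_2 ← (1−ω)·2.6250 + ω·3.7793 = 4.1256
  x_3: GS value = (1 - (4)·-3.6674 - (-2)·4.1256) / (-10) = -2.3921;  x_3 ← (1−ω)·-2.2825 + ω·-2.3921 = -2.4250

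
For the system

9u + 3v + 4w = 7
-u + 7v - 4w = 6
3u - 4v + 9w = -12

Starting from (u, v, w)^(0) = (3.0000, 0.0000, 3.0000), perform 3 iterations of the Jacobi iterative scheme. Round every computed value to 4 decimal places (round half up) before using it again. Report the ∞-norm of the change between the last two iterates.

2.0370

Iteration 1:
  u = (7 - (3)·0.0000 - (4)·3.0000) / (9) = -0.5556
  v = (6 - (-1)·3.0000 - (-4)·3.0000) / (7) = 3.0000
  w = (-12 - (3)·3.0000 - (-4)·0.0000) / (9) = -2.3333
Iteration 2:
  u = (7 - (3)·3.0000 - (4)·-2.3333) / (9) = 0.8148
  v = (6 - (-1)·-0.5556 - (-4)·-2.3333) / (7) = -0.5555
  w = (-12 - (3)·-0.5556 - (-4)·3.0000) / (9) = 0.1852
Iteration 3:
  u = (7 - (3)·-0.5555 - (4)·0.1852) / (9) = 0.8806
  v = (6 - (-1)·0.8148 - (-4)·0.1852) / (7) = 1.0794
  w = (-12 - (3)·0.8148 - (-4)·-0.5555) / (9) = -1.8518
Change: (0.0658, 1.6349, -2.0370) → max |·| = 2.0370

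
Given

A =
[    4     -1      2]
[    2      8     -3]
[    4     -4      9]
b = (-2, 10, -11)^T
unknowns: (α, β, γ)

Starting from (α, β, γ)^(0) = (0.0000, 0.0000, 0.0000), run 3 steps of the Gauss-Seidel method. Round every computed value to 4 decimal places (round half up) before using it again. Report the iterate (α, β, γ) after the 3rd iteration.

Iteration 1:
  α = (-2 - (-1)·0.0000 - (2)·0.0000) / (4) = -0.5000
  β = (10 - (2)·-0.5000 - (-3)·0.0000) / (8) = 1.3750
  γ = (-11 - (4)·-0.5000 - (-4)·1.3750) / (9) = -0.3889
Iteration 2:
  α = (-2 - (-1)·1.3750 - (2)·-0.3889) / (4) = 0.0382
  β = (10 - (2)·0.0382 - (-3)·-0.3889) / (8) = 1.0946
  γ = (-11 - (4)·0.0382 - (-4)·1.0946) / (9) = -0.7527
Iteration 3:
  α = (-2 - (-1)·1.0946 - (2)·-0.7527) / (4) = 0.1500
  β = (10 - (2)·0.1500 - (-3)·-0.7527) / (8) = 0.9302
  γ = (-11 - (4)·0.1500 - (-4)·0.9302) / (9) = -0.8755

(0.1500, 0.9302, -0.8755)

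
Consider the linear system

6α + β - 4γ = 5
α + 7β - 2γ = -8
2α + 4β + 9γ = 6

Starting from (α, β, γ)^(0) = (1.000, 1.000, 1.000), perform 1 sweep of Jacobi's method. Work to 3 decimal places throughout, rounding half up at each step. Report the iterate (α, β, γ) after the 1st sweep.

Iteration 1:
  α = (5 - (1)·1.000 - (-4)·1.000) / (6) = 1.333
  β = (-8 - (1)·1.000 - (-2)·1.000) / (7) = -1.000
  γ = (6 - (2)·1.000 - (4)·1.000) / (9) = 0.000

(1.333, -1.000, 0.000)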